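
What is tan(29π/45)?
tan(29π/45) = -2.05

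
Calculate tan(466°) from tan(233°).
tan(466°) = 2 tan 233° / (1 - tan²233°) = -3.487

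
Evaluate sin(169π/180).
sin(169π/180) = 0.1908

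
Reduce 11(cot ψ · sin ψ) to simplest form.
11(cot ψ · sin ψ) = 11(cos ψ) (using Quotient identity)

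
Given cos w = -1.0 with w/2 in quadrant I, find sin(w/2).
sin(w/2) = ±√((1 - cos w)/2); positive since w/2 ∈ QI, so sin(w/2) = 1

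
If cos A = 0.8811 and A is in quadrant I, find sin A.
sin A = 0.4729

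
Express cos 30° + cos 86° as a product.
cos 30° + cos 86° = 2 cos(58°) cos(-28°)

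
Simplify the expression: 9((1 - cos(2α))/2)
9((1 - cos(2α))/2) = 9(sin²α) (using Power reduction)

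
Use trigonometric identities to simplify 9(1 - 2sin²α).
9(1 - 2sin²α) = 9(cos(2α)) (using Double angle)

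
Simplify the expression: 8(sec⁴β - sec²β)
8(sec⁴β - sec²β) = 8(tan⁴β + tan²β) (using Pythagorean)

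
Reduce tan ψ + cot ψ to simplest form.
tan ψ + cot ψ = sec ψ csc ψ (using Quotient identities)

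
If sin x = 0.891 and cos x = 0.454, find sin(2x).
sin(2x) = 2 sin x cos x = 0.809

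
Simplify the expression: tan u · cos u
tan u · cos u = sin u (using Quotient identity)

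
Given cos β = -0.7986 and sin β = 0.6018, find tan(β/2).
tan(β/2) = sin β / (1 + cos β) = 2.988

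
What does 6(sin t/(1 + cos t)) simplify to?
6(sin t/(1 + cos t)) = 6(tan(t/2)) (using Half angle)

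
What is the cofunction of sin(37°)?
sin(37°) = cos(90° - 37°) = cos(53°)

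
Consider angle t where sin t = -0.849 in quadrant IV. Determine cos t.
cos t = √(1 - sin²t) = 0.5284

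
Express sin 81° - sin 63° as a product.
sin 81° - sin 63° = 2 cos(72°) sin(9°)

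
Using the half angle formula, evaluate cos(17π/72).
cos(17π/72) = √((1 + cos 17π/36)/2) = 0.7373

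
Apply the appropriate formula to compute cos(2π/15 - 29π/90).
cos(2π/15 - 29π/90) = cos 2π/15 cos 29π/90 + sin 2π/15 sin 29π/90 = 0.829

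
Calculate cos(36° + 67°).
cos(36° + 67°) = cos 36° cos 67° - sin 36° sin 67° = -0.225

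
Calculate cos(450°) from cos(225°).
cos(450°) = cos²225° - sin²225° = 0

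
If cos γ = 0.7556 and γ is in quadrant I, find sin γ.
sin γ = 0.655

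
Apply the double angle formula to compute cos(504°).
cos(504°) = cos²252° - sin²252° = -0.809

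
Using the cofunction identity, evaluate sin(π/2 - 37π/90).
sin(π/2 - 37π/90) = cos(37π/90) = 0.2756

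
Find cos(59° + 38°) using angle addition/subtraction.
cos(59° + 38°) = cos 59° cos 38° - sin 59° sin 38° = -0.1219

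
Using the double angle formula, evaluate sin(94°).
sin(94°) = 2 sin 47° cos 47° = 0.9976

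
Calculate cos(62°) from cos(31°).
cos(62°) = cos²31° - sin²31° = 0.4695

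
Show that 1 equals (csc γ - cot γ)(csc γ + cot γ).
RHS = csc²γ - cot²γ = (1 + cot²γ) - cot²γ = 1 = LHS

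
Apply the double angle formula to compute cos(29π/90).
cos(29π/90) = cos²29π/180 - sin²29π/180 = 0.5299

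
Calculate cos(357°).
cos(357°) = 0.9986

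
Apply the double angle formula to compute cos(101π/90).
cos(101π/90) = cos²101π/180 - sin²101π/180 = -0.9272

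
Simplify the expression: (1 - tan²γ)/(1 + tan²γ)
(1 - tan²γ)/(1 + tan²γ) = cos(2γ) (using Double angle)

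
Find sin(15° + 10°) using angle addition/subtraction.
sin(15° + 10°) = sin 15° cos 10° + cos 15° sin 10° = 0.4226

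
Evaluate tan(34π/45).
tan(34π/45) = -0.9657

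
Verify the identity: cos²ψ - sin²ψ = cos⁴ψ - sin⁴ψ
RHS = (cos²ψ - sin²ψ)(cos²ψ + sin²ψ) = (cos²ψ - sin²ψ) · 1 = cos²ψ - sin²ψ = LHS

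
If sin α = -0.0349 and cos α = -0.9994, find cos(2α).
cos(2α) = cos²α - sin²α = 0.9976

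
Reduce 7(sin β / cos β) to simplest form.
7(sin β / cos β) = 7(tan β) (using Quotient identity)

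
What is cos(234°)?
cos(234°) = -0.5878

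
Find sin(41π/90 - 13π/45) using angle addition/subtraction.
sin(41π/90 - 13π/45) = sin 41π/90 cos 13π/45 - cos 41π/90 sin 13π/45 = 1/2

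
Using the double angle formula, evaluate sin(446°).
sin(446°) = 2 sin 223° cos 223° = 0.9976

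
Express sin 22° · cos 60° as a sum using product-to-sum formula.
sin 22° cos 60° = (1/2)[sin(22°+60°) + sin(22°-60°)]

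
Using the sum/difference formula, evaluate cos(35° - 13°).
cos(35° - 13°) = cos 35° cos 13° + sin 35° sin 13° = 0.9272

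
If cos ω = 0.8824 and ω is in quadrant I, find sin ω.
sin ω = 0.4705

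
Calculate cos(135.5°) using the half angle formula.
cos(135.5°) = -√((1 + cos 271°)/2) = -0.7133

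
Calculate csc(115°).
csc(115°) = 1.103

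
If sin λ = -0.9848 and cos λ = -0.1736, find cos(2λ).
cos(2λ) = cos²λ - sin²λ = -0.9397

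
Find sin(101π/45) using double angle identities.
sin(101π/45) = 2 sin 101π/90 cos 101π/90 = 0.6947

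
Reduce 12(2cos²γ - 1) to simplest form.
12(2cos²γ - 1) = 12(cos(2γ)) (using Double angle)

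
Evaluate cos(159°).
cos(159°) = -0.9336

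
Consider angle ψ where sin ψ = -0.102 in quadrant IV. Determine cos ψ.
cos ψ = √(1 - sin²ψ) = 0.9948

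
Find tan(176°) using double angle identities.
tan(176°) = 2 tan 88° / (1 - tan²88°) = -0.06993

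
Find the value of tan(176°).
tan(176°) = -0.06993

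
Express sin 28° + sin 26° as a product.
sin 28° + sin 26° = 2 sin(27°) cos(1°)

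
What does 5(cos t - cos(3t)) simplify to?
5(cos t - cos(3t)) = 5(2 sin(2t) sin t) (using Sum-to-product)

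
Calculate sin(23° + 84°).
sin(23° + 84°) = sin 23° cos 84° + cos 23° sin 84° = 0.9563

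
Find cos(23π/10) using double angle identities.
cos(23π/10) = 1 - 2sin²23π/20 = 0.5878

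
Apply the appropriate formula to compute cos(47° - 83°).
cos(47° - 83°) = cos 47° cos 83° + sin 47° sin 83° = 0.809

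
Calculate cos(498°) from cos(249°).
cos(498°) = cos²249° - sin²249° = -0.7431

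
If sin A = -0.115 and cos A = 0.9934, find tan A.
tan A = sin A / cos A = -0.1158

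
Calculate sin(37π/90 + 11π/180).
sin(37π/90 + 11π/180) = sin 37π/90 cos 11π/180 + cos 37π/90 sin 11π/180 = 0.9962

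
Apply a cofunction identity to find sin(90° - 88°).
sin(90° - 88°) = cos(88°) = 0.0349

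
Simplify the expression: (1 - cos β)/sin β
(1 - cos β)/sin β = tan(β/2) (using Half angle)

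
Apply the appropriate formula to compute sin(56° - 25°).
sin(56° - 25°) = sin 56° cos 25° - cos 56° sin 25° = 0.515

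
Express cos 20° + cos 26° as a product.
cos 20° + cos 26° = 2 cos(23°) cos(-3°)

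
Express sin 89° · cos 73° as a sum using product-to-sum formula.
sin 89° cos 73° = (1/2)[sin(89°+73°) + sin(89°-73°)]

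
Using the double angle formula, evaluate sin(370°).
sin(370°) = 2 sin 185° cos 185° = 0.1736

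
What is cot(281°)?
cot(281°) = -0.1944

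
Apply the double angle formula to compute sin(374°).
sin(374°) = 2 sin 187° cos 187° = 0.2419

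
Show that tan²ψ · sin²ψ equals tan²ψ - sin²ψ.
RHS = sin²ψ/cos²ψ - sin²ψ = sin²ψ(1/cos²ψ - 1) = sin²ψ · (1 - cos²ψ)/cos²ψ = sin²ψ · sin²ψ/cos²ψ = sin²ψ · tan²ψ = LHS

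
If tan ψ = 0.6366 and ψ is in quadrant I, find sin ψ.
sin ψ = 0.537 (using tan²ψ + 1 = sec²ψ)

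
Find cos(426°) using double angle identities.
cos(426°) = cos²213° - sin²213° = 0.4067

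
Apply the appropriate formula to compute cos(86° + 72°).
cos(86° + 72°) = cos 86° cos 72° - sin 86° sin 72° = -0.9272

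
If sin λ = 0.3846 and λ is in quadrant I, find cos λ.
cos λ = 0.9231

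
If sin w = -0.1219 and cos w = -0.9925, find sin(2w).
sin(2w) = 2 sin w cos w = 0.242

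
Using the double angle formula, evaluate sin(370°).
sin(370°) = 2 sin 185° cos 185° = 0.1736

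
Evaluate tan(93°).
tan(93°) = -19.08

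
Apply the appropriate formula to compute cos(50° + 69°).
cos(50° + 69°) = cos 50° cos 69° - sin 50° sin 69° = -0.4848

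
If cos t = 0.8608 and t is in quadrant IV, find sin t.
sin t = -0.5089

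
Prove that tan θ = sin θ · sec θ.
RHS = sin θ · (1/cos θ) = sin θ/cos θ = tan θ = LHS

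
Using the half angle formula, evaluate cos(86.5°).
cos(86.5°) = √((1 + cos 173°)/2) = 0.06105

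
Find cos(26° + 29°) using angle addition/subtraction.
cos(26° + 29°) = cos 26° cos 29° - sin 26° sin 29° = 0.5736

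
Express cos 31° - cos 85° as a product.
cos 31° - cos 85° = -2 sin(58°) sin(-27°)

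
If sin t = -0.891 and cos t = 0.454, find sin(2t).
sin(2t) = 2 sin t cos t = -0.809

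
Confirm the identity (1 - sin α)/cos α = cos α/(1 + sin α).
LHS = (1 - sin α)(1 + sin α) / (cos α(1 + sin α)) = (1 - sin²α) / (cos α(1 + sin α)) = cos²α / (cos α(1 + sin α)) = cos α/(1 + sin α) = RHS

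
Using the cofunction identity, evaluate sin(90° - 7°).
sin(90° - 7°) = cos(7°) = 0.9925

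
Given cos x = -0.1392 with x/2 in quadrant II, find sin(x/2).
sin(x/2) = ±√((1 - cos x)/2); positive since x/2 ∈ QII, so sin(x/2) = 0.7547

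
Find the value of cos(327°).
cos(327°) = 0.8387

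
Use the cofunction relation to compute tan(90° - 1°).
tan(90° - 1°) = cot(1°) = 57.29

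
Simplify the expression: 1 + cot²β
1 + cot²β = csc²β (using Pythagorean identity)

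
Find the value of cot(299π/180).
cot(299π/180) = -0.5543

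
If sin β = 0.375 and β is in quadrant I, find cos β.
cos β = 0.927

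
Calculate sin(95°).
sin(95°) = 0.9962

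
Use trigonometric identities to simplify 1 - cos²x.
1 - cos²x = sin²x (using Pythagorean identity)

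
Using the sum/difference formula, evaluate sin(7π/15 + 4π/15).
sin(7π/15 + 4π/15) = sin 7π/15 cos 4π/15 + cos 7π/15 sin 4π/15 = 0.7431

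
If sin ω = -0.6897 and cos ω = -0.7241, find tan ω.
tan ω = sin ω / cos ω = 0.9525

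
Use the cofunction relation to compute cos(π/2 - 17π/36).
cos(π/2 - 17π/36) = sin(17π/36) = 0.9962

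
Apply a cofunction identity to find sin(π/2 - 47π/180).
sin(π/2 - 47π/180) = cos(47π/180) = 0.682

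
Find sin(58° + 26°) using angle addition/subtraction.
sin(58° + 26°) = sin 58° cos 26° + cos 58° sin 26° = 0.9945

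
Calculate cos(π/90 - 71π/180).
cos(π/90 - 71π/180) = cos π/90 cos 71π/180 + sin π/90 sin 71π/180 = 0.3584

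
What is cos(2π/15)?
cos(2π/15) = 0.9135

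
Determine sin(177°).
sin(177°) = 0.05234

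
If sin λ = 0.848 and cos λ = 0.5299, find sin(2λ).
sin(2λ) = 2 sin λ cos λ = 0.8987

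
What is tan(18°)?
tan(18°) = 0.3249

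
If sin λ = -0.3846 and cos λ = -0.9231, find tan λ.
tan λ = sin λ / cos λ = 0.4166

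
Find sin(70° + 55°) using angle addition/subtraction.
sin(70° + 55°) = sin 70° cos 55° + cos 70° sin 55° = 0.8192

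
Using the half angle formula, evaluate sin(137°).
sin(137°) = √((1 - cos 274°)/2) = 0.682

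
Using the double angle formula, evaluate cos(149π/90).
cos(149π/90) = cos²149π/180 - sin²149π/180 = 0.4695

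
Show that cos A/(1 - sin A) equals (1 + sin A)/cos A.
RHS = (1 + sin A)(1 - sin A) / (cos A(1 - sin A)) = (1 - sin²A) / (cos A(1 - sin A)) = cos²A / (cos A(1 - sin A)) = cos A/(1 - sin A) = LHS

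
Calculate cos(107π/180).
cos(107π/180) = -0.2924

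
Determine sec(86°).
sec(86°) = 14.34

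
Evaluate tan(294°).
tan(294°) = -2.246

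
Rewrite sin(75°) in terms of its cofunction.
sin(75°) = cos(90° - 75°) = cos(15°)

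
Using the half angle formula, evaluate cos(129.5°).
cos(129.5°) = -√((1 + cos 259°)/2) = -0.6361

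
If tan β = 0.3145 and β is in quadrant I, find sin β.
sin β = 0.3 (using tan²β + 1 = sec²β)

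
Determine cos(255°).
cos(255°) = -(√6-√2)/4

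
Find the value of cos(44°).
cos(44°) = 0.7193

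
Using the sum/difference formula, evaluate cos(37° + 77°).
cos(37° + 77°) = cos 37° cos 77° - sin 37° sin 77° = -0.4067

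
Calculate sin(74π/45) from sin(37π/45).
sin(74π/45) = 2 sin 37π/45 cos 37π/45 = -0.8988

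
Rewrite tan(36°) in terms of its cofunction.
tan(36°) = cot(90° - 36°) = cot(54°)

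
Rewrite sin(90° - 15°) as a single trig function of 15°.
sin(90° - 15°) = cos(15°)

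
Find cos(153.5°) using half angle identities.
cos(153.5°) = -√((1 + cos 307°)/2) = -0.8949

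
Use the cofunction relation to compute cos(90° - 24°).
cos(90° - 24°) = sin(24°) = 0.4067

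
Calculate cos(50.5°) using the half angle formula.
cos(50.5°) = √((1 + cos 101°)/2) = 0.6361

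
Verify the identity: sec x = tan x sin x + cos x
RHS = sin²x/cos x + cos x = (sin²x + cos²x)/cos x = 1/cos x = sec x = LHS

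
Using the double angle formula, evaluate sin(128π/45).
sin(128π/45) = 2 sin 64π/45 cos 64π/45 = 0.4695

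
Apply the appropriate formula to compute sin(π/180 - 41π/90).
sin(π/180 - 41π/90) = sin π/180 cos 41π/90 - cos π/180 sin 41π/90 = -0.9877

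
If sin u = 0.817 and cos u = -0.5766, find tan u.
tan u = sin u / cos u = -1.417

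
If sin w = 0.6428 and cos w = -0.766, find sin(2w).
sin(2w) = 2 sin w cos w = -0.9848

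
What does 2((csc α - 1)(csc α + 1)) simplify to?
2((csc α - 1)(csc α + 1)) = 2(cot²α) (using Diff. of squares)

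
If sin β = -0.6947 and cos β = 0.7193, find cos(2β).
cos(2β) = cos²β - sin²β = 0.03478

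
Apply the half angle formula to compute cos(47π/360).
cos(47π/360) = √((1 + cos 47π/180)/2) = 0.9171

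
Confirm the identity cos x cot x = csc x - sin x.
RHS = 1/sin x - sin x = (1 - sin²x)/sin x = cos²x/sin x = cos x · (cos x/sin x) = cos x cot x = LHS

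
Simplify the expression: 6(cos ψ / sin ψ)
6(cos ψ / sin ψ) = 6(cot ψ) (using Quotient identity)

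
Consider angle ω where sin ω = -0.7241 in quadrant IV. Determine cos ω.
cos ω = √(1 - sin²ω) = 0.6897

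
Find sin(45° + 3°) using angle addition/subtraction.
sin(45° + 3°) = sin 45° cos 3° + cos 45° sin 3° = 0.7431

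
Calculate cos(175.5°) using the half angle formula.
cos(175.5°) = -√((1 + cos 351°)/2) = -0.9969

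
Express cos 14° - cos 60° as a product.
cos 14° - cos 60° = -2 sin(37°) sin(-23°)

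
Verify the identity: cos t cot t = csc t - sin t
RHS = 1/sin t - sin t = (1 - sin²t)/sin t = cos²t/sin t = cos t · (cos t/sin t) = cos t cot t = LHS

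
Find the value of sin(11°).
sin(11°) = 0.1908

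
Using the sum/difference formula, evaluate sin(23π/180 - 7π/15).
sin(23π/180 - 7π/15) = sin 23π/180 cos 7π/15 - cos 23π/180 sin 7π/15 = -0.8746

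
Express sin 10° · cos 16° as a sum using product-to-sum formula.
sin 10° cos 16° = (1/2)[sin(10°+16°) + sin(10°-16°)]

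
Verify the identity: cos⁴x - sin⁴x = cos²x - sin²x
LHS = (cos²x - sin²x)(cos²x + sin²x) = (cos²x - sin²x) · 1 = cos²x - sin²x = RHS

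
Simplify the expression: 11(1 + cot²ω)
11(1 + cot²ω) = 11(csc²ω) (using Pythagorean identity)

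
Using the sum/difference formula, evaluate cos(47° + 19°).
cos(47° + 19°) = cos 47° cos 19° - sin 47° sin 19° = 0.4067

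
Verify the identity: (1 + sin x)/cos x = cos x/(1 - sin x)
LHS = (1 + sin x)(1 - sin x) / (cos x(1 - sin x)) = (1 - sin²x) / (cos x(1 - sin x)) = cos²x / (cos x(1 - sin x)) = cos x/(1 - sin x) = RHS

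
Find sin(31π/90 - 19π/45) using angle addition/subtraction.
sin(31π/90 - 19π/45) = sin 31π/90 cos 19π/45 - cos 31π/90 sin 19π/45 = -0.2419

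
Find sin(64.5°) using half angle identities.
sin(64.5°) = √((1 - cos 129°)/2) = 0.9026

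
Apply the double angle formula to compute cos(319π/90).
cos(319π/90) = cos²319π/180 - sin²319π/180 = 0.1392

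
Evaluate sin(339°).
sin(339°) = -0.3584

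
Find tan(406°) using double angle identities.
tan(406°) = 2 tan 203° / (1 - tan²203°) = 1.036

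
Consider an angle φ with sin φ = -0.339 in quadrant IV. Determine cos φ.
cos φ = √(1 - sin²φ) = 0.9408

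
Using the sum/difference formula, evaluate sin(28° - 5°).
sin(28° - 5°) = sin 28° cos 5° - cos 28° sin 5° = 0.3907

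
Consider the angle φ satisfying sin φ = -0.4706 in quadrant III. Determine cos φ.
cos φ = ±√(1 - sin²φ) = -0.8823 (negative in QIII)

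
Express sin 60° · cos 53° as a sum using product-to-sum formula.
sin 60° cos 53° = (1/2)[sin(60°+53°) + sin(60°-53°)]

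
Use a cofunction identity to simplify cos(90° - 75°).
cos(90° - 75°) = sin(75°)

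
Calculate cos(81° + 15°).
cos(81° + 15°) = cos 81° cos 15° - sin 81° sin 15° = -0.1045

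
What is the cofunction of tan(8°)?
tan(8°) = cot(90° - 8°) = cot(82°)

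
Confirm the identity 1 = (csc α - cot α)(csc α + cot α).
RHS = csc²α - cot²α = (1 + cot²α) - cot²α = 1 = LHS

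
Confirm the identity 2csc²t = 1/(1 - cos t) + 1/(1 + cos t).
RHS = [(1 + cos t) + (1 - cos t)] / [(1 - cos t)(1 + cos t)] = 2/(1 - cos²t) = 2/sin²t = 2csc²t = LHS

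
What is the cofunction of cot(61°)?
cot(61°) = tan(90° - 61°) = tan(29°)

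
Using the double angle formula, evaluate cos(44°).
cos(44°) = cos²22° - sin²22° = 0.7193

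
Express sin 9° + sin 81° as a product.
sin 9° + sin 81° = 2 sin(45°) cos(-36°)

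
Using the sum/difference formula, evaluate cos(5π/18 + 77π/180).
cos(5π/18 + 77π/180) = cos 5π/18 cos 77π/180 - sin 5π/18 sin 77π/180 = -0.6018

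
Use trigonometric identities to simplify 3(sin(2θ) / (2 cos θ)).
3(sin(2θ) / (2 cos θ)) = 3(sin θ) (using Double angle)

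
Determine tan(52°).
tan(52°) = 1.28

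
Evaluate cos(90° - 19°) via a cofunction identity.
cos(90° - 19°) = sin(19°) = 0.3256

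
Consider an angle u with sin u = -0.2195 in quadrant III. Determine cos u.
cos u = ±√(1 - sin²u) = -0.9756 (negative in QIII)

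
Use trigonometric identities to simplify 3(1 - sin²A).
3(1 - sin²A) = 3(cos²A) (using Pythagorean identity)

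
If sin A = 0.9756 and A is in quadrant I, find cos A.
cos A = 0.2196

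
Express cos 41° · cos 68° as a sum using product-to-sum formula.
cos 41° cos 68° = (1/2)[cos(41°-68°) + cos(41°+68°)]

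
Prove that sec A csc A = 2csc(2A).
RHS = 2/sin(2A) = 2/(2 sin A cos A) = 1/(sin A cos A) = (1/cos A)(1/sin A) = sec A csc A = LHS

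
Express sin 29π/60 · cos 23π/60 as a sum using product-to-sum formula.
sin 29π/60 cos 23π/60 = (1/2)[sin(29π/60+23π/60) + sin(29π/60-23π/60)]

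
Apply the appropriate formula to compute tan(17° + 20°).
tan(17° + 20°) = (tan 17° + tan 20°)/(1 - tan 17° tan 20°) = 0.7536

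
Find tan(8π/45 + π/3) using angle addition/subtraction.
tan(8π/45 + π/3) = (tan 8π/45 + tan π/3)/(1 - tan 8π/45 tan π/3) = -28.64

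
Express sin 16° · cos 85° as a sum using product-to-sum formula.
sin 16° cos 85° = (1/2)[sin(16°+85°) + sin(16°-85°)]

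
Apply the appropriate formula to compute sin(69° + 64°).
sin(69° + 64°) = sin 69° cos 64° + cos 69° sin 64° = 0.7314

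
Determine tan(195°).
tan(195°) = 2-√3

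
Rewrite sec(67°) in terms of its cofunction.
sec(67°) = csc(90° - 67°) = csc(23°)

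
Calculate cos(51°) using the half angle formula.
cos(51°) = √((1 + cos 102°)/2) = 0.6293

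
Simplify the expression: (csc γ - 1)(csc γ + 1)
(csc γ - 1)(csc γ + 1) = cot²γ (using Diff. of squares)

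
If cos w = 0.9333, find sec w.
sec w = 1/cos w = 1.071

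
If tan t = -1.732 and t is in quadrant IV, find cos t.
cos t = 0.5 (using tan²t + 1 = sec²t)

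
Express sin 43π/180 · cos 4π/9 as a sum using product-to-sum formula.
sin 43π/180 cos 4π/9 = (1/2)[sin(43π/180+4π/9) + sin(43π/180-4π/9)]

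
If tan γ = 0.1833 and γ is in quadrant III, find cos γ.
cos γ = -0.9836 (using tan²γ + 1 = sec²γ)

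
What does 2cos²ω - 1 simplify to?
2cos²ω - 1 = cos(2ω) (using Double angle)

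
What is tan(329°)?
tan(329°) = -0.6009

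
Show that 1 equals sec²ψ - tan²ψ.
RHS = 1/cos²ψ - sin²ψ/cos²ψ = (1 - sin²ψ)/cos²ψ = cos²ψ/cos²ψ = 1 = LHS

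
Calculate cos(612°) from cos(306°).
cos(612°) = cos²306° - sin²306° = -0.309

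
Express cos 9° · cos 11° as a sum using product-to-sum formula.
cos 9° cos 11° = (1/2)[cos(9°-11°) + cos(9°+11°)]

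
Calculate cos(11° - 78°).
cos(11° - 78°) = cos 11° cos 78° + sin 11° sin 78° = 0.3907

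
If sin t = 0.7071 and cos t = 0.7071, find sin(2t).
sin(2t) = 2 sin t cos t = 1.0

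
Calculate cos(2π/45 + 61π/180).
cos(2π/45 + 61π/180) = cos 2π/45 cos 61π/180 - sin 2π/45 sin 61π/180 = 0.3584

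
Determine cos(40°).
cos(40°) = 0.766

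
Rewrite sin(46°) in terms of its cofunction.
sin(46°) = cos(90° - 46°) = cos(44°)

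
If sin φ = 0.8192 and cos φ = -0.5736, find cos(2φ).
cos(2φ) = cos²φ - sin²φ = -0.3421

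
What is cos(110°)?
cos(110°) = -0.342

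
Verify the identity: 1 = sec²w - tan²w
RHS = 1/cos²w - sin²w/cos²w = (1 - sin²w)/cos²w = cos²w/cos²w = 1 = LHS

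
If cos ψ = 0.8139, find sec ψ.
sec ψ = 1/cos ψ = 1.229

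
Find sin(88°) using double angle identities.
sin(88°) = 2 sin 44° cos 44° = 0.9994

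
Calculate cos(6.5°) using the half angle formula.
cos(6.5°) = √((1 + cos 13°)/2) = 0.9936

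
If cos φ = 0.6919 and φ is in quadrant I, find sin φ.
sin φ = 0.722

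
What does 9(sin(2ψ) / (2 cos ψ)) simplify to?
9(sin(2ψ) / (2 cos ψ)) = 9(sin ψ) (using Double angle)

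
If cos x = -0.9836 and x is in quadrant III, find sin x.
sin x = -0.1804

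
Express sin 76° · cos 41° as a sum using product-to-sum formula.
sin 76° cos 41° = (1/2)[sin(76°+41°) + sin(76°-41°)]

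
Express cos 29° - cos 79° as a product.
cos 29° - cos 79° = -2 sin(54°) sin(-25°)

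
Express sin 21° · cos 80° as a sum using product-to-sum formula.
sin 21° cos 80° = (1/2)[sin(21°+80°) + sin(21°-80°)]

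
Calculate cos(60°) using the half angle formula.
cos(60°) = √((1 + cos 120°)/2) = 1/2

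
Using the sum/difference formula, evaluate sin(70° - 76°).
sin(70° - 76°) = sin 70° cos 76° - cos 70° sin 76° = -0.1045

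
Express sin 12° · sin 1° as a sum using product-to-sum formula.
sin 12° sin 1° = (1/2)[cos(12°-1°) - cos(12°+1°)]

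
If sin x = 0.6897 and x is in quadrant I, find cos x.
cos x = 0.7241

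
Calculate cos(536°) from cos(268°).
cos(536°) = 2cos²268° - 1 = -0.9976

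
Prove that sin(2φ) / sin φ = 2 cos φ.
LHS = 2 sin φ cos φ / sin φ = 2 cos φ = RHS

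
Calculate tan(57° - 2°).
tan(57° - 2°) = (tan 57° - tan 2°)/(1 + tan 57° tan 2°) = 1.428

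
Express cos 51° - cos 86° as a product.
cos 51° - cos 86° = -2 sin(68.5°) sin(-17.5°)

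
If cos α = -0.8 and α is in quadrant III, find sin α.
sin α = -0.6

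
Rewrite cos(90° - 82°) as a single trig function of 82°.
cos(90° - 82°) = sin(82°)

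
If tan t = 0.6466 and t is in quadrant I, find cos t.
cos t = 0.8397 (using tan²t + 1 = sec²t)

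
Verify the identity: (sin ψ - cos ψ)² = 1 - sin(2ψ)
LHS = sin²ψ - 2 sin ψ cos ψ + cos²ψ = (sin²ψ + cos²ψ) - 2 sin ψ cos ψ = 1 - sin(2ψ) = RHS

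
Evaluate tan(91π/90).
tan(91π/90) = 0.03492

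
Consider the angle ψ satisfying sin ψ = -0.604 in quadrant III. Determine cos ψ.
cos ψ = ±√(1 - sin²ψ) = -0.797 (negative in QIII)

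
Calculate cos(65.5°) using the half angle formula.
cos(65.5°) = √((1 + cos 131°)/2) = 0.4147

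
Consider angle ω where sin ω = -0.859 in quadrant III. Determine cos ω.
cos ω = ±√(1 - sin²ω) = -0.512 (negative in QIII)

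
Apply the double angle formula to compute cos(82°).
cos(82°) = cos²41° - sin²41° = 0.1392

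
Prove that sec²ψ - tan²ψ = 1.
LHS = 1/cos²ψ - sin²ψ/cos²ψ = (1 - sin²ψ)/cos²ψ = cos²ψ/cos²ψ = 1 = RHS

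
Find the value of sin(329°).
sin(329°) = -0.515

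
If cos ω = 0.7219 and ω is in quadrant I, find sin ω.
sin ω = 0.692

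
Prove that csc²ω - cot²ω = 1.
LHS = 1/sin²ω - cos²ω/sin²ω = (1 - cos²ω)/sin²ω = sin²ω/sin²ω = 1 = RHS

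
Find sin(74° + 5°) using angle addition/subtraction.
sin(74° + 5°) = sin 74° cos 5° + cos 74° sin 5° = 0.9816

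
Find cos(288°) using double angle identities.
cos(288°) = cos²144° - sin²144° = 0.309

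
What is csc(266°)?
csc(266°) = -1.002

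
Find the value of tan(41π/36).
tan(41π/36) = 0.4663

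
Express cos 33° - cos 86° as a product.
cos 33° - cos 86° = -2 sin(59.5°) sin(-26.5°)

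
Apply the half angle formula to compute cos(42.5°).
cos(42.5°) = √((1 + cos 85°)/2) = 0.7373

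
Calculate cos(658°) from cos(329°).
cos(658°) = cos²329° - sin²329° = 0.4695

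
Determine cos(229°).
cos(229°) = -0.6561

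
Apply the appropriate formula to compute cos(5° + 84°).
cos(5° + 84°) = cos 5° cos 84° - sin 5° sin 84° = 0.01745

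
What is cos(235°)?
cos(235°) = -0.5736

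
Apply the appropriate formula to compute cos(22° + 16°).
cos(22° + 16°) = cos 22° cos 16° - sin 22° sin 16° = 0.788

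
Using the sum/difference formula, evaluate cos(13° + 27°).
cos(13° + 27°) = cos 13° cos 27° - sin 13° sin 27° = 0.766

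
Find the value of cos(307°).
cos(307°) = 0.6018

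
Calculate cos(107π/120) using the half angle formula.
cos(107π/120) = -√((1 + cos 107π/60)/2) = -0.9426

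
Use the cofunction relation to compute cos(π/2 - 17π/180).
cos(π/2 - 17π/180) = sin(17π/180) = 0.2924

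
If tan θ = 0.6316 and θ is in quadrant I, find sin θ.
sin θ = 0.534 (using tan²θ + 1 = sec²θ)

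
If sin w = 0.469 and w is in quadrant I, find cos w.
cos w = 0.8832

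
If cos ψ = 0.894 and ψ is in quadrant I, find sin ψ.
sin ψ = 0.4481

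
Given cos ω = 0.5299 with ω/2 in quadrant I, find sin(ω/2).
sin(ω/2) = ±√((1 - cos ω)/2); positive since ω/2 ∈ QI, so sin(ω/2) = 0.4848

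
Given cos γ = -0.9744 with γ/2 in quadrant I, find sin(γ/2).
sin(γ/2) = ±√((1 - cos γ)/2); positive since γ/2 ∈ QI, so sin(γ/2) = 0.9936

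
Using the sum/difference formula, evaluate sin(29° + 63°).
sin(29° + 63°) = sin 29° cos 63° + cos 29° sin 63° = 0.9994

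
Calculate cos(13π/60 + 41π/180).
cos(13π/60 + 41π/180) = cos 13π/60 cos 41π/180 - sin 13π/60 sin 41π/180 = 0.1736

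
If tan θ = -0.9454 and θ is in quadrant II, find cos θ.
cos θ = -0.7267 (using tan²θ + 1 = sec²θ)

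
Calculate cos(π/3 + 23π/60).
cos(π/3 + 23π/60) = cos π/3 cos 23π/60 - sin π/3 sin 23π/60 = -0.6293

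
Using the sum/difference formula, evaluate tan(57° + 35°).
tan(57° + 35°) = (tan 57° + tan 35°)/(1 - tan 57° tan 35°) = -28.64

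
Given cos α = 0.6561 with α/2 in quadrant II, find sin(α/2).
sin(α/2) = ±√((1 - cos α)/2); positive since α/2 ∈ QII, so sin(α/2) = 0.4147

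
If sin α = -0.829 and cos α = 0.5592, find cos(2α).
cos(2α) = cos²α - sin²α = -0.3745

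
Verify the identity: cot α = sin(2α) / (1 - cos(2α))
RHS = 2 sin α cos α / (2sin²α) = cos α/sin α = cot α = LHS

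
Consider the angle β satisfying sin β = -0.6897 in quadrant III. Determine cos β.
cos β = ±√(1 - sin²β) = -0.7241 (negative in QIII)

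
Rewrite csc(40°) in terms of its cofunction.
csc(40°) = sec(90° - 40°) = sec(50°)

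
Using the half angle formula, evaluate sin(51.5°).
sin(51.5°) = √((1 - cos 103°)/2) = 0.7826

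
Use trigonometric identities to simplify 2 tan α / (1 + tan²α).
2 tan α / (1 + tan²α) = sin(2α) (using Double angle)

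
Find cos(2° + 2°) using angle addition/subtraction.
cos(2° + 2°) = cos 2° cos 2° - sin 2° sin 2° = 0.9976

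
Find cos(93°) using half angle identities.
cos(93°) = -√((1 + cos 186°)/2) = -0.05234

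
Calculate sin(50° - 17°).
sin(50° - 17°) = sin 50° cos 17° - cos 50° sin 17° = 0.5446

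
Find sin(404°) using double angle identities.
sin(404°) = 2 sin 202° cos 202° = 0.6947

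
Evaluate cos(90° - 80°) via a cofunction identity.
cos(90° - 80°) = sin(80°) = 0.9848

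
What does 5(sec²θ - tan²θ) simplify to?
5(sec²θ - tan²θ) = 5 (using Pythagorean identity)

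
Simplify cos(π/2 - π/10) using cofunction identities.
cos(π/2 - π/10) = sin(π/10)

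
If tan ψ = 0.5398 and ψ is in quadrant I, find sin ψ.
sin ψ = 0.475 (using tan²ψ + 1 = sec²ψ)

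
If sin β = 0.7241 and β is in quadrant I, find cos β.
cos β = 0.6897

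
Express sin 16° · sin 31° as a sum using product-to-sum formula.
sin 16° sin 31° = (1/2)[cos(16°-31°) - cos(16°+31°)]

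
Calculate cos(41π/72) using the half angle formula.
cos(41π/72) = -√((1 + cos 41π/36)/2) = -0.2164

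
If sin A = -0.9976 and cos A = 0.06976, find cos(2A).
cos(2A) = cos²A - sin²A = -0.9903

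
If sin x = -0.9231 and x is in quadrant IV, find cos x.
cos x = 0.3846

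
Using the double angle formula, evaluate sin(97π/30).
sin(97π/30) = 2 sin 97π/60 cos 97π/60 = -0.6691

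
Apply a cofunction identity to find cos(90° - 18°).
cos(90° - 18°) = sin(18°) = 0.309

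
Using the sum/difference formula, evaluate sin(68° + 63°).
sin(68° + 63°) = sin 68° cos 63° + cos 68° sin 63° = 0.7547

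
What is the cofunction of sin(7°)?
sin(7°) = cos(90° - 7°) = cos(83°)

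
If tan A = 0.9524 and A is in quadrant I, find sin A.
sin A = 0.6897 (using tan²A + 1 = sec²A)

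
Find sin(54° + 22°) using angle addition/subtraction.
sin(54° + 22°) = sin 54° cos 22° + cos 54° sin 22° = 0.9703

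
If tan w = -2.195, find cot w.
cot w = 1/tan w = -0.4556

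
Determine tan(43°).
tan(43°) = 0.9325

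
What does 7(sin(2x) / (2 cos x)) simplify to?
7(sin(2x) / (2 cos x)) = 7(sin x) (using Double angle)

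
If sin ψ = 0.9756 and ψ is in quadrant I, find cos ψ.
cos ψ = 0.2196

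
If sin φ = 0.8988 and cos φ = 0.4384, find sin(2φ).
sin(2φ) = 2 sin φ cos φ = 0.7881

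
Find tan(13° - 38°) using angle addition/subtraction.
tan(13° - 38°) = (tan 13° - tan 38°)/(1 + tan 13° tan 38°) = -0.4663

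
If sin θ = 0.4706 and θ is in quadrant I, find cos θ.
cos θ = 0.8823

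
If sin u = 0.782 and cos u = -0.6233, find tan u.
tan u = sin u / cos u = -1.255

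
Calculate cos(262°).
cos(262°) = -0.1392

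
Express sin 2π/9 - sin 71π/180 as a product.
sin 2π/9 - sin 71π/180 = 2 cos(37π/120) sin(-31π/360)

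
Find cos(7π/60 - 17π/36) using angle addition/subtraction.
cos(7π/60 - 17π/36) = cos 7π/60 cos 17π/36 + sin 7π/60 sin 17π/36 = 0.4384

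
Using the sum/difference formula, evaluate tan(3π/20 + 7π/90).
tan(3π/20 + 7π/90) = (tan 3π/20 + tan 7π/90)/(1 - tan 3π/20 tan 7π/90) = 0.8693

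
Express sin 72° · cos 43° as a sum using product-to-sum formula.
sin 72° cos 43° = (1/2)[sin(72°+43°) + sin(72°-43°)]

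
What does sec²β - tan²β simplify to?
sec²β - tan²β = 1 (using Pythagorean identity)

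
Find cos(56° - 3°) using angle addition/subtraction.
cos(56° - 3°) = cos 56° cos 3° + sin 56° sin 3° = 0.6018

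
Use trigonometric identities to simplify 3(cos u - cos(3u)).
3(cos u - cos(3u)) = 3(2 sin(2u) sin u) (using Sum-to-product)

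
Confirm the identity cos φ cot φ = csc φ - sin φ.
RHS = 1/sin φ - sin φ = (1 - sin²φ)/sin φ = cos²φ/sin φ = cos φ · (cos φ/sin φ) = cos φ cot φ = LHS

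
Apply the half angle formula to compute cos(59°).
cos(59°) = √((1 + cos 118°)/2) = 0.515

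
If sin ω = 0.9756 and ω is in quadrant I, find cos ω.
cos ω = 0.2196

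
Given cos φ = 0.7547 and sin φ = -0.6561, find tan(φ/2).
tan(φ/2) = sin φ / (1 + cos φ) = -0.3739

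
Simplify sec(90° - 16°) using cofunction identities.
sec(90° - 16°) = csc(16°)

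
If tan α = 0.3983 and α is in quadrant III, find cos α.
cos α = -0.929 (using tan²α + 1 = sec²α)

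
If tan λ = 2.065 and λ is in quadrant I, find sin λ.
sin λ = 0.9 (using tan²λ + 1 = sec²λ)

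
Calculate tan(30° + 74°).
tan(30° + 74°) = (tan 30° + tan 74°)/(1 - tan 30° tan 74°) = -4.011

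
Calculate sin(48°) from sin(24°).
sin(48°) = 2 sin 24° cos 24° = 0.7431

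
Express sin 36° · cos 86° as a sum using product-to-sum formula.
sin 36° cos 86° = (1/2)[sin(36°+86°) + sin(36°-86°)]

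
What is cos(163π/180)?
cos(163π/180) = -0.9563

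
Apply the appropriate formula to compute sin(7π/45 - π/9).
sin(7π/45 - π/9) = sin 7π/45 cos π/9 - cos 7π/45 sin π/9 = 0.1392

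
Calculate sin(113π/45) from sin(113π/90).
sin(113π/45) = 2 sin 113π/90 cos 113π/90 = 0.9994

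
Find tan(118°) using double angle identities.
tan(118°) = 2 tan 59° / (1 - tan²59°) = -1.881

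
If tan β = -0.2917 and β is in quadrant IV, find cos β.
cos β = 0.96 (using tan²β + 1 = sec²β)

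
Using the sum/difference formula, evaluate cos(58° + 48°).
cos(58° + 48°) = cos 58° cos 48° - sin 58° sin 48° = -0.2756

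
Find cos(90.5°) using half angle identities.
cos(90.5°) = -√((1 + cos 181°)/2) = -0.008727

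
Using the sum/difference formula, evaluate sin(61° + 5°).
sin(61° + 5°) = sin 61° cos 5° + cos 61° sin 5° = 0.9135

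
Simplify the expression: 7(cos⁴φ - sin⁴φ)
7(cos⁴φ - sin⁴φ) = 7(cos(2φ)) (using Factoring + double angle)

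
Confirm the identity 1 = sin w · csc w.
RHS = sin w · (1/sin w) = 1 = LHS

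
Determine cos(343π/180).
cos(343π/180) = 0.9563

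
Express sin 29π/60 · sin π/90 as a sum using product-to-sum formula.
sin 29π/60 sin π/90 = (1/2)[cos(29π/60-π/90) - cos(29π/60+π/90)]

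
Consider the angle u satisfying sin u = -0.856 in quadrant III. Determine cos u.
cos u = ±√(1 - sin²u) = -0.517 (negative in QIII)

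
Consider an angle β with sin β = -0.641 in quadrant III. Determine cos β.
cos β = ±√(1 - sin²β) = -0.7675 (negative in QIII)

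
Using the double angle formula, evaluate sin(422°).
sin(422°) = 2 sin 211° cos 211° = 0.8829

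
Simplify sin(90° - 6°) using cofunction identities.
sin(90° - 6°) = cos(6°)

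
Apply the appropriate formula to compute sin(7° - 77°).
sin(7° - 77°) = sin 7° cos 77° - cos 7° sin 77° = -0.9397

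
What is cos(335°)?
cos(335°) = 0.9063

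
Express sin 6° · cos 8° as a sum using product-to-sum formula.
sin 6° cos 8° = (1/2)[sin(6°+8°) + sin(6°-8°)]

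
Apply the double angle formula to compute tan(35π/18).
tan(35π/18) = 2 tan 35π/36 / (1 - tan²35π/36) = -0.1763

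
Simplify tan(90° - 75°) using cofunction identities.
tan(90° - 75°) = cot(75°)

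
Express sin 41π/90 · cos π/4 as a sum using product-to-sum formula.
sin 41π/90 cos π/4 = (1/2)[sin(41π/90+π/4) + sin(41π/90-π/4)]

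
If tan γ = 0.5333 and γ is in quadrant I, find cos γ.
cos γ = 0.8824 (using tan²γ + 1 = sec²γ)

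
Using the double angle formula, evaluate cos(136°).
cos(136°) = 1 - 2sin²68° = -0.7193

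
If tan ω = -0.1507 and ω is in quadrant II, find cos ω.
cos ω = -0.9888 (using tan²ω + 1 = sec²ω)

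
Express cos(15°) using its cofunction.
cos(15°) = sin(90° - 15°) = sin(75°)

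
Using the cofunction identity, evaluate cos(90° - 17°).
cos(90° - 17°) = sin(17°) = 0.2924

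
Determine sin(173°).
sin(173°) = 0.1219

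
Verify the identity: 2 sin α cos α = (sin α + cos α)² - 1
RHS = sin²α + 2 sin α cos α + cos²α - 1 = (sin²α + cos²α) + 2 sin α cos α - 1 = 1 + 2 sin α cos α - 1 = 2 sin α cos α = LHS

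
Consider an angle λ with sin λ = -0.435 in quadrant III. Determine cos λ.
cos λ = ±√(1 - sin²λ) = -0.9004 (negative in QIII)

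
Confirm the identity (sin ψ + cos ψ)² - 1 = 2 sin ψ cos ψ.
LHS = sin²ψ + 2 sin ψ cos ψ + cos²ψ - 1 = (sin²ψ + cos²ψ) + 2 sin ψ cos ψ - 1 = 1 + 2 sin ψ cos ψ - 1 = 2 sin ψ cos ψ = RHS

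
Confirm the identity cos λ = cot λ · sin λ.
RHS = (cos λ/sin λ) · sin λ = cos λ = LHS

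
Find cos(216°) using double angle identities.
cos(216°) = cos²108° - sin²108° = -0.809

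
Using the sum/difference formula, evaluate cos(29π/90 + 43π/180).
cos(29π/90 + 43π/180) = cos 29π/90 cos 43π/180 - sin 29π/90 sin 43π/180 = -0.1908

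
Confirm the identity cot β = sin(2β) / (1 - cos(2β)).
RHS = 2 sin β cos β / (2sin²β) = cos β/sin β = cot β = LHS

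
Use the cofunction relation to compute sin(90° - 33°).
sin(90° - 33°) = cos(33°) = 0.8387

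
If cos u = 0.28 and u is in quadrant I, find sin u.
sin u = 0.96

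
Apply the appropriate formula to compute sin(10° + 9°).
sin(10° + 9°) = sin 10° cos 9° + cos 10° sin 9° = 0.3256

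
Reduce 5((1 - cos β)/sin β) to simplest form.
5((1 - cos β)/sin β) = 5(tan(β/2)) (using Half angle)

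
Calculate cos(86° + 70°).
cos(86° + 70°) = cos 86° cos 70° - sin 86° sin 70° = -0.9135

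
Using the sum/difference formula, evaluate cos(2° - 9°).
cos(2° - 9°) = cos 2° cos 9° + sin 2° sin 9° = 0.9925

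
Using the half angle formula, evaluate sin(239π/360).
sin(239π/360) = √((1 - cos 239π/180)/2) = 0.8704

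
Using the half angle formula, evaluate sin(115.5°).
sin(115.5°) = √((1 - cos 231°)/2) = 0.9026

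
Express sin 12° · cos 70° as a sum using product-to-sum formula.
sin 12° cos 70° = (1/2)[sin(12°+70°) + sin(12°-70°)]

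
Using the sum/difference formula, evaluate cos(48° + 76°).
cos(48° + 76°) = cos 48° cos 76° - sin 48° sin 76° = -0.5592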